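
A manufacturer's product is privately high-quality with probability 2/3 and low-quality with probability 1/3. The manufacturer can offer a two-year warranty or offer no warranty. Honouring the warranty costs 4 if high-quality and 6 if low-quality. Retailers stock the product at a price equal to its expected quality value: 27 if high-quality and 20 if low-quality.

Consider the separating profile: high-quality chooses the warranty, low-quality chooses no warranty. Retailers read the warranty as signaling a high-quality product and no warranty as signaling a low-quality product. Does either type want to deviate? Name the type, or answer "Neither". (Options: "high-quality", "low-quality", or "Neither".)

The warranty pays 27; no warranty pays 20.
high-quality: assigned the warranty, nets 27 − 4 = 23; deviating to no warranty nets 20.
low-quality: assigned no warranty, nets 20; deviating to the warranty nets 27 − 6 = 21.
The low-quality type gains 1 by deviating.

low-quality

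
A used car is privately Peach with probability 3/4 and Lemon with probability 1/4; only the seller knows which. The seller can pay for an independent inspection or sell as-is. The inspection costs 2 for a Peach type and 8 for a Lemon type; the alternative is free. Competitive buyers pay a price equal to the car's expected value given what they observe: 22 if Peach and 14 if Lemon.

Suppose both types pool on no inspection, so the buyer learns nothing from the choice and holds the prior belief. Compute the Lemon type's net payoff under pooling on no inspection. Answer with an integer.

Pooled price = 3/4·22 + 1/4·14 = 20.
Lemon pays no cost for no inspection, so net payoff = 20.

20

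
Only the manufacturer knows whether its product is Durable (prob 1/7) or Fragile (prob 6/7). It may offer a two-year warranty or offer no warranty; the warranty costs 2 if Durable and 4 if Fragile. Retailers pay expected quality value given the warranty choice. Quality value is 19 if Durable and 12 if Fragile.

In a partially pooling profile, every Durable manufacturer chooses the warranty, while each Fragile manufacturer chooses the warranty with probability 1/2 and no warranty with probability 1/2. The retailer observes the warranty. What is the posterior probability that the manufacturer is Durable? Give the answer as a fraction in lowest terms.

P(the warranty) = (1/7)·1 + (6/7)·(1/2) = 4/7.
By Bayes' rule, P(Durable | the warranty) = (1/7) / (4/7) = 1/4.

1/4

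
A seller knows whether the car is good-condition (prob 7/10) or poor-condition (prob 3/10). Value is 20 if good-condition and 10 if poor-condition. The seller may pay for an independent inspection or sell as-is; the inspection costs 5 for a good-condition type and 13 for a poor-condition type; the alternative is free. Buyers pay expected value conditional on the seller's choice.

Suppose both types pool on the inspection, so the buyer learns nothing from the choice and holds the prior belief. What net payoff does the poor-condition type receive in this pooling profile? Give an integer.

Pooled price = 7/10·20 + 3/10·10 = 17.
poor-condition pays cost 13 for the inspection, so net payoff = 17 − 13 = 4.

4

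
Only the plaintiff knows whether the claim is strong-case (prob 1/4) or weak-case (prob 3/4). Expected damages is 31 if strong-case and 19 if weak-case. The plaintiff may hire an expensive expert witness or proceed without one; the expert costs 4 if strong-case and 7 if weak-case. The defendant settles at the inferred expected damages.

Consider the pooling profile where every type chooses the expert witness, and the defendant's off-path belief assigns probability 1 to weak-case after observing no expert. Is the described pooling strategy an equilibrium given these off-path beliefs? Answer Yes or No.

On path, the defendant holds the prior and pays 1/4·31 + 3/4·19 = 22. Off path (no expert), believing weak-case, it pays 19.
strong-case: the expert witness nets 22 − 4 = 18; no expert nets 19. strong-case would deviate.
weak-case: the expert witness nets 22 − 7 = 15; no expert nets 19. weak-case would deviate.
A type deviates, so pooling fails.

No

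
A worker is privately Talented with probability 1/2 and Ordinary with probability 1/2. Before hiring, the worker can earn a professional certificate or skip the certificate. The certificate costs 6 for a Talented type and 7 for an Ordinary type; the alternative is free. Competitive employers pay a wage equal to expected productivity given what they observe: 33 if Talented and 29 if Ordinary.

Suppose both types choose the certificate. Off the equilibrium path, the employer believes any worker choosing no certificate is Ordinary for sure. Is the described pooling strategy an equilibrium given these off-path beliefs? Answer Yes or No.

No

On path, the employer holds the prior and pays 1/2·33 + 1/2·29 = 31. Off path (no certificate), believing Ordinary, it pays 29.
Talented: the certificate nets 31 − 6 = 25; no certificate nets 29. Talented would deviate.
Ordinary: the certificate nets 31 − 7 = 24; no certificate nets 29. Ordinary would deviate.
A type deviates, so pooling fails.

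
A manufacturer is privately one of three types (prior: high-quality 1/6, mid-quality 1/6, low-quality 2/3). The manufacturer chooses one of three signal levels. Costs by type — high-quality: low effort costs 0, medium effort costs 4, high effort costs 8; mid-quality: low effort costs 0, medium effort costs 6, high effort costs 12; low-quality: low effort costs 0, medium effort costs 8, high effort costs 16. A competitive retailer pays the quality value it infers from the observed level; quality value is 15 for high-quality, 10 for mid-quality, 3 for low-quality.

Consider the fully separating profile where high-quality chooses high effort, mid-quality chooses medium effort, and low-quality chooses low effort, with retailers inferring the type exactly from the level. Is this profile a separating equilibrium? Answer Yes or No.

Separating prices: high effort → 15, medium effort → 10, low effort → 3.
high-quality (assigned high effort): low effort: 3 − 0 = 3; medium effort: 10 − 4 = 6; high effort: 15 − 8 = 7. high-quality stays.
mid-quality (assigned medium effort): low effort: 3 − 0 = 3; medium effort: 10 − 6 = 4; high effort: 15 − 12 = 3. mid-quality stays.
low-quality (assigned low effort): low effort: 3 − 0 = 3; medium effort: 10 − 8 = 2; high effort: 15 − 16 = -1. low-quality stays.
Every type prefers its assigned level; separation holds.

Yes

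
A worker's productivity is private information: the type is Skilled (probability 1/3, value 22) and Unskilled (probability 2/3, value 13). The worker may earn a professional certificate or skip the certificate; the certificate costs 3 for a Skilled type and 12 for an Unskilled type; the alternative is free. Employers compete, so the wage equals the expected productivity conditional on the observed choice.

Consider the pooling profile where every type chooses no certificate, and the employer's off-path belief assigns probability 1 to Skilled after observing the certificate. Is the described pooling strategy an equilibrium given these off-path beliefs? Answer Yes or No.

No

On path, the employer holds the prior and pays 1/3·22 + 2/3·13 = 16. Off path (the certificate), believing Skilled, it pays 22.
Skilled: no certificate nets 16; the certificate nets 22 − 3 = 19. Skilled would deviate.
Unskilled: no certificate nets 16; the certificate nets 22 − 12 = 10. Unskilled stays.
A type deviates, so pooling fails.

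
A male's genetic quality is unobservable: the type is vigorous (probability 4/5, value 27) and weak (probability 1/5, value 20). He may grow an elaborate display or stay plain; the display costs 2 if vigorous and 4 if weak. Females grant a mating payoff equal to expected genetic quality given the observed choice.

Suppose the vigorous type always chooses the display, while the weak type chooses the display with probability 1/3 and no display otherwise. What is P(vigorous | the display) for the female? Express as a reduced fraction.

P(the display) = (4/5)·1 + (1/5)·(1/3) = 13/15.
By Bayes' rule, P(vigorous | the display) = (4/5) / (13/15) = 12/13.

12/13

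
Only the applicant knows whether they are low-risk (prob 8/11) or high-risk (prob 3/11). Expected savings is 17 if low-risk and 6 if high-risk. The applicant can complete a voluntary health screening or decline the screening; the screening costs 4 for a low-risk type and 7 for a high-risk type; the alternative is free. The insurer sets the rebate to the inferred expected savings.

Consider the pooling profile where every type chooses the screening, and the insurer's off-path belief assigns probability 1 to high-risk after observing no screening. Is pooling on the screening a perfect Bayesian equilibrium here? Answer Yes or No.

On path, the insurer holds the prior and pays 8/11·17 + 3/11·6 = 14. Off path (no screening), believing high-risk, it pays 6.
low-risk: the screening nets 14 − 4 = 10; no screening nets 6. low-risk stays.
high-risk: the screening nets 14 − 7 = 7; no screening nets 6. high-risk stays.
No type deviates, so pooling is sustained.

Yes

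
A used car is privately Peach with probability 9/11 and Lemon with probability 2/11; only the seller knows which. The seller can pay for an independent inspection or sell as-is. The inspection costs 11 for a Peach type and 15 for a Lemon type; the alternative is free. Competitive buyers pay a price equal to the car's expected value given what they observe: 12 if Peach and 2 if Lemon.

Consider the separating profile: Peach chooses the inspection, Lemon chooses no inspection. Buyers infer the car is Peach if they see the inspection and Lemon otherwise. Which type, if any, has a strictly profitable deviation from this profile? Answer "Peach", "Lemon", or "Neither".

The inspection pays 12; no inspection pays 2.
Peach: assigned the inspection, nets 12 − 11 = 1; deviating to no inspection nets 2.
Lemon: assigned no inspection, nets 2; deviating to the inspection nets 12 − 15 = -3.
The Peach type gains 1 by deviating.

Peach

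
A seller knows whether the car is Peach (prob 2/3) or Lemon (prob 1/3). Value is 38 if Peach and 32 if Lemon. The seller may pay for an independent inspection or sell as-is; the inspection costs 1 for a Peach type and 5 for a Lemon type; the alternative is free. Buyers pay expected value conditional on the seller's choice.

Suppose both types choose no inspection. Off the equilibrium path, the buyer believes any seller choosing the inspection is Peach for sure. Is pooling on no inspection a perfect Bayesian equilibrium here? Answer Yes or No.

On path, the buyer holds the prior and pays 2/3·38 + 1/3·32 = 36. Off path (the inspection), believing Peach, it pays 38.
Peach: no inspection nets 36; the inspection nets 38 − 1 = 37. Peach would deviate.
Lemon: no inspection nets 36; the inspection nets 38 − 5 = 33. Lemon stays.
A type deviates, so pooling fails.

No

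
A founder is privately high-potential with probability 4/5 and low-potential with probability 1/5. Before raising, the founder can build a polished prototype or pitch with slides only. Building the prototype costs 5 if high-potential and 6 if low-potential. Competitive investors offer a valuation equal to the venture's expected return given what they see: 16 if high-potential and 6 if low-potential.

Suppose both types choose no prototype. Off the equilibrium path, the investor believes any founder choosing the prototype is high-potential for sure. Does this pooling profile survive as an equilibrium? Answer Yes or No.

Yes

On path, the investor holds the prior and pays 4/5·16 + 1/5·6 = 14. Off path (the prototype), believing high-potential, it pays 16.
high-potential: no prototype nets 14; the prototype nets 16 − 5 = 11. high-potential stays.
low-potential: no prototype nets 14; the prototype nets 16 − 6 = 10. low-potential stays.
No type deviates, so pooling is sustained.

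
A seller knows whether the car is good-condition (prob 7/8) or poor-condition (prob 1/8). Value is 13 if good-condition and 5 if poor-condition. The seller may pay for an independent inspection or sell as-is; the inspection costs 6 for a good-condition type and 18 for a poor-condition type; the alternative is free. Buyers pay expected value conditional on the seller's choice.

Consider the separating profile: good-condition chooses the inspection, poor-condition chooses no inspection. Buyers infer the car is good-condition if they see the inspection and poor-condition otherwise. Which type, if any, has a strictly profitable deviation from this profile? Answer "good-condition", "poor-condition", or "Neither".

The inspection pays 13; no inspection pays 5.
good-condition: assigned the inspection, nets 13 − 6 = 7; deviating to no inspection nets 5.
poor-condition: assigned no inspection, nets 5; deviating to the inspection nets 13 − 18 = -5.
Both types strictly prefer their assigned action; no profitable deviation.

Neither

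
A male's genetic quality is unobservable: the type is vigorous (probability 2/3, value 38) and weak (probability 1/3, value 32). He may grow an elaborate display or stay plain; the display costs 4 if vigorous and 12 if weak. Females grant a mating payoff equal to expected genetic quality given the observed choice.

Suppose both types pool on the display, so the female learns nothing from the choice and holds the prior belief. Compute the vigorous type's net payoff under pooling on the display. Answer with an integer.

Pooled mating payoff = 2/3·38 + 1/3·32 = 36.
vigorous pays cost 4 for the display, so net payoff = 36 − 4 = 32.

32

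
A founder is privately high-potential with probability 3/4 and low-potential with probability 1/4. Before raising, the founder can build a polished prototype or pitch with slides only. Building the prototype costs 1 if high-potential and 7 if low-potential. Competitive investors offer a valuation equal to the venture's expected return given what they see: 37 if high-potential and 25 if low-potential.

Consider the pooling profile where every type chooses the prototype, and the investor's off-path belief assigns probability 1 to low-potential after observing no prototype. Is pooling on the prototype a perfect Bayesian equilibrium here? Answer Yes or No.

Yes

On path, the investor holds the prior and pays 3/4·37 + 1/4·25 = 34. Off path (no prototype), believing low-potential, it pays 25.
high-potential: the prototype nets 34 − 1 = 33; no prototype nets 25. high-potential stays.
low-potential: the prototype nets 34 − 7 = 27; no prototype nets 25. low-potential stays.
No type deviates, so pooling is sustained.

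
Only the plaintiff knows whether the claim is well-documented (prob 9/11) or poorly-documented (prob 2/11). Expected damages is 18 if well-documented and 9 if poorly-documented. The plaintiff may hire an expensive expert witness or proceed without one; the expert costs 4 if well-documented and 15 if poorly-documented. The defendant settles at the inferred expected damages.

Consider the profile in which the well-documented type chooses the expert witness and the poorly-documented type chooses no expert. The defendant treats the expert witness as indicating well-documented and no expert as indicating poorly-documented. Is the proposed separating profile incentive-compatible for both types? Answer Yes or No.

Yes

Under these beliefs, the expert witness earns settlement 18 and no expert earns settlement 9.
well-documented: the expert witness nets 18 − 4 = 14; no expert nets 9. well-documented prefers the expert witness.
poorly-documented: the expert witness nets 18 − 15 = 3; no expert nets 9. poorly-documented prefers no expert.
Neither type deviates, so the separating profile is an equilibrium.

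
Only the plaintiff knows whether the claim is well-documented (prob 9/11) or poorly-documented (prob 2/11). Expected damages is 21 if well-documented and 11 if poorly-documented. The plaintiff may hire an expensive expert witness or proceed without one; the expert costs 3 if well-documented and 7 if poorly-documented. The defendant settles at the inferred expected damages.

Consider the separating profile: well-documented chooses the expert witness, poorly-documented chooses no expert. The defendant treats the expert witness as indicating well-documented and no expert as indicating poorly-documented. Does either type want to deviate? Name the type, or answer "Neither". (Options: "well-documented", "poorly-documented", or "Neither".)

The expert witness pays 21; no expert pays 11.
well-documented: assigned the expert witness, nets 21 − 3 = 18; deviating to no expert nets 11.
poorly-documented: assigned no expert, nets 11; deviating to the expert witness nets 21 − 7 = 14.
The poorly-documented type gains 3 by deviating.

poorly-documented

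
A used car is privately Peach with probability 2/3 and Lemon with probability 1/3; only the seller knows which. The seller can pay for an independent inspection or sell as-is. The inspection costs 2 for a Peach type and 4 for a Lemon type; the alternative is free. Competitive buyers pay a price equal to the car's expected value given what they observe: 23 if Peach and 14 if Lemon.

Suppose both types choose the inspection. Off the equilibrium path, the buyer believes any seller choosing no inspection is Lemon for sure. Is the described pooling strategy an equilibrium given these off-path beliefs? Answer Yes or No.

On path, the buyer holds the prior and pays 2/3·23 + 1/3·14 = 20. Off path (no inspection), believing Lemon, it pays 14.
Peach: the inspection nets 20 − 2 = 18; no inspection nets 14. Peach stays.
Lemon: the inspection nets 20 − 4 = 16; no inspection nets 14. Lemon stays.
No type deviates, so pooling is sustained.

Yes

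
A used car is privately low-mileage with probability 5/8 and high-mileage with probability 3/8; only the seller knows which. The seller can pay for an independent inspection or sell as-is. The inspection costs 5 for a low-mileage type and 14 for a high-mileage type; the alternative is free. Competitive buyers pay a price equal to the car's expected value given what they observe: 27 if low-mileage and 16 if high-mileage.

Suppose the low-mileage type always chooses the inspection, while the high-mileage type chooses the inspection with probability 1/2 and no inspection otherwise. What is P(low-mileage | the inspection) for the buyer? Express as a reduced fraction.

P(the inspection) = (5/8)·1 + (3/8)·(1/2) = 13/16.
By Bayes' rule, P(low-mileage | the inspection) = (5/8) / (13/16) = 10/13.

10/13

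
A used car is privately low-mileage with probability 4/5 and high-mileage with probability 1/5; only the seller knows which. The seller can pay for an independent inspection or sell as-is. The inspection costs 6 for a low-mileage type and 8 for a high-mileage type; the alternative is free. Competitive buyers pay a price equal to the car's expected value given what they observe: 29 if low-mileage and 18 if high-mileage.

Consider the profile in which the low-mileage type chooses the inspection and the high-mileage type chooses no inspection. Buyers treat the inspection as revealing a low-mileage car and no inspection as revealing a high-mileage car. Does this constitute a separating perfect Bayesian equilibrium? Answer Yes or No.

Under these beliefs, the inspection earns price 29 and no inspection earns price 18.
low-mileage: the inspection nets 29 − 6 = 23; no inspection nets 18. low-mileage prefers the inspection.
high-mileage: the inspection nets 29 − 8 = 21; no inspection nets 18. high-mileage would deviate to the inspection.
high-mileage has a profitable deviation, so the profile is not an equilibrium.

No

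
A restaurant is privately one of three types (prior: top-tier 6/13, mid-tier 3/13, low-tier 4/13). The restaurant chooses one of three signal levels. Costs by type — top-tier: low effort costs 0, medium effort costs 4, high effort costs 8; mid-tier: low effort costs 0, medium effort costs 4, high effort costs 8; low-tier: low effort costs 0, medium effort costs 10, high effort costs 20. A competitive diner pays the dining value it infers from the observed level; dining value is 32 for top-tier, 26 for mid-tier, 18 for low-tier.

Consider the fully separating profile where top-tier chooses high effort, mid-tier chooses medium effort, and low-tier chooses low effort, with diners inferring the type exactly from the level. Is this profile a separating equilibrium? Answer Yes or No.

Separating price premiums: high effort → 32, medium effort → 26, low effort → 18.
top-tier (assigned high effort): low effort: 18 − 0 = 18; medium effort: 26 − 4 = 22; high effort: 32 − 8 = 24. top-tier stays.
mid-tier (assigned medium effort): low effort: 18 − 0 = 18; medium effort: 26 − 4 = 22; high effort: 32 − 8 = 24. mid-tier prefers high effort.
low-tier (assigned low effort): low effort: 18 − 0 = 18; medium effort: 26 − 10 = 16; high effort: 32 − 20 = 12. low-tier stays.
At least one type deviates; the separating profile fails.

No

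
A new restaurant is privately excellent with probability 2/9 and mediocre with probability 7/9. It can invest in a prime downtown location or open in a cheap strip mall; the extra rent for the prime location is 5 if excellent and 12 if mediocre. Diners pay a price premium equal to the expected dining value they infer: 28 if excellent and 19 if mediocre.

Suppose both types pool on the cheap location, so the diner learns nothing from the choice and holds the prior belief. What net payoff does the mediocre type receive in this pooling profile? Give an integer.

Pooled price premium = 2/9·28 + 7/9·19 = 21.
mediocre pays no cost for the cheap location, so net payoff = 21.

21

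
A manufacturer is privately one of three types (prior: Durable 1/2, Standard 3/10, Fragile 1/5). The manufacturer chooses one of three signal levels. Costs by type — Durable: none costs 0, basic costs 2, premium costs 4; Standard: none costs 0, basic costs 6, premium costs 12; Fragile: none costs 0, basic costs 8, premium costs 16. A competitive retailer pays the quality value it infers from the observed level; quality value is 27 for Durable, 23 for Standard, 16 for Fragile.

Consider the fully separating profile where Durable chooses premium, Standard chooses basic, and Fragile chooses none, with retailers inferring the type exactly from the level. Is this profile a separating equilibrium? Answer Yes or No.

Yes

Separating prices: premium → 27, basic → 23, none → 16.
Durable (assigned premium): none: 16 − 0 = 16; basic: 23 − 2 = 21; premium: 27 − 4 = 23. Durable stays.
Standard (assigned basic): none: 16 − 0 = 16; basic: 23 − 6 = 17; premium: 27 − 12 = 15. Standard stays.
Fragile (assigned none): none: 16 − 0 = 16; basic: 23 − 8 = 15; premium: 27 − 16 = 11. Fragile stays.
Every type prefers its assigned level; separation holds.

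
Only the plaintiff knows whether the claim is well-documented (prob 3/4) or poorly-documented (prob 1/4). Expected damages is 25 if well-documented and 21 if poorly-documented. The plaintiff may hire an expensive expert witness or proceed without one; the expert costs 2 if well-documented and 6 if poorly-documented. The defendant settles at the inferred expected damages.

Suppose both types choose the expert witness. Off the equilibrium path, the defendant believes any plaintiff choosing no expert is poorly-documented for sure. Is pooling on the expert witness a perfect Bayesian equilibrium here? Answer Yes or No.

No

On path, the defendant holds the prior and pays 3/4·25 + 1/4·21 = 24. Off path (no expert), believing poorly-documented, it pays 21.
well-documented: the expert witness nets 24 − 2 = 22; no expert nets 21. well-documented stays.
poorly-documented: the expert witness nets 24 − 6 = 18; no expert nets 21. poorly-documented would deviate.
A type deviates, so pooling fails.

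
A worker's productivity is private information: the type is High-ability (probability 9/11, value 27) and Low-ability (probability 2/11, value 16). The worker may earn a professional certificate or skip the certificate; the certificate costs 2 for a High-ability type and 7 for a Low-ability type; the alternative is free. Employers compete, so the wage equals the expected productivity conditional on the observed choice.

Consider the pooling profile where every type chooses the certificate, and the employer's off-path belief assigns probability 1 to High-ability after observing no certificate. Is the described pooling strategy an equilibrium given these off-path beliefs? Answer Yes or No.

On path, the employer holds the prior and pays 9/11·27 + 2/11·16 = 25. Off path (no certificate), believing High-ability, it pays 27.
High-ability: the certificate nets 25 − 2 = 23; no certificate nets 27. High-ability would deviate.
Low-ability: the certificate nets 25 − 7 = 18; no certificate nets 27. Low-ability would deviate.
A type deviates, so pooling fails.

No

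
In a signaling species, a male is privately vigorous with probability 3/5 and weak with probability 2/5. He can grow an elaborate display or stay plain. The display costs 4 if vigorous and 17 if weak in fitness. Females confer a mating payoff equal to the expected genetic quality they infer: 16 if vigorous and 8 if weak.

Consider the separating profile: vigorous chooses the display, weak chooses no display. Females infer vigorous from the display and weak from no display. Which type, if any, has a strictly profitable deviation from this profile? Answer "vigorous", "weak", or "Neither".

The display pays 16; no display pays 8.
vigorous: assigned the display, nets 16 − 4 = 12; deviating to no display nets 8.
weak: assigned no display, nets 8; deviating to the display nets 16 − 17 = -1.
Both types strictly prefer their assigned action; no profitable deviation.

Neither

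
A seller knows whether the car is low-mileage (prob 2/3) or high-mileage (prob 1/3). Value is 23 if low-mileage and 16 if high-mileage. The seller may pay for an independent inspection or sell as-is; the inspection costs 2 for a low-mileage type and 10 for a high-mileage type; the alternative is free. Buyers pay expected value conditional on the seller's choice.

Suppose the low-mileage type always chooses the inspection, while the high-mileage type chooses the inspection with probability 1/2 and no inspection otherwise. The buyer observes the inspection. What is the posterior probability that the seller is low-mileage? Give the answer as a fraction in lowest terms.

4/5

P(the inspection) = (2/3)·1 + (1/3)·(1/2) = 5/6.
By Bayes' rule, P(low-mileage | the inspection) = (2/3) / (5/6) = 4/5.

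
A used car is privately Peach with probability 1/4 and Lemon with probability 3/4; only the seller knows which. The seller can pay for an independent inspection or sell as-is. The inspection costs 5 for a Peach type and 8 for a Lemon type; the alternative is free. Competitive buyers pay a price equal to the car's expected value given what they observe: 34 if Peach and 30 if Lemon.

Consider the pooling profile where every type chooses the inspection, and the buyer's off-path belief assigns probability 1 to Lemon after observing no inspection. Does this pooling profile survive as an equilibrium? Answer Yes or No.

No

On path, the buyer holds the prior and pays 1/4·34 + 3/4·30 = 31. Off path (no inspection), believing Lemon, it pays 30.
Peach: the inspection nets 31 − 5 = 26; no inspection nets 30. Peach would deviate.
Lemon: the inspection nets 31 − 8 = 23; no inspection nets 30. Lemon would deviate.
A type deviates, so pooling fails.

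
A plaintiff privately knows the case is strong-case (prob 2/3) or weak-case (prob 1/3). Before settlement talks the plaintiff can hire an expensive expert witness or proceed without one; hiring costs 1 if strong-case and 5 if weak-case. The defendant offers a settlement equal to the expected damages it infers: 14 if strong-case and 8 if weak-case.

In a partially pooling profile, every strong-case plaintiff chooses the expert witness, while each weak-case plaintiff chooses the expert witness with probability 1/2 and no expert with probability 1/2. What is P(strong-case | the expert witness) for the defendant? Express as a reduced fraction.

4/5

P(the expert witness) = (2/3)·1 + (1/3)·(1/2) = 5/6.
By Bayes' rule, P(strong-case | the expert witness) = (2/3) / (5/6) = 4/5.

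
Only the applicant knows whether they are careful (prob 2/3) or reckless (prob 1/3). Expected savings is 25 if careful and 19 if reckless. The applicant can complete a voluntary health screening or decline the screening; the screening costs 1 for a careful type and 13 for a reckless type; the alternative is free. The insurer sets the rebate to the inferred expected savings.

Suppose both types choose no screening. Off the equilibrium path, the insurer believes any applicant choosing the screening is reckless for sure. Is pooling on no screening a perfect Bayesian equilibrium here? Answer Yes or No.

On path, the insurer holds the prior and pays 2/3·25 + 1/3·19 = 23. Off path (the screening), believing reckless, it pays 19.
careful: no screening nets 23; the screening nets 19 − 1 = 18. careful stays.
reckless: no screening nets 23; the screening nets 19 − 13 = 6. reckless stays.
No type deviates, so pooling is sustained.

Yes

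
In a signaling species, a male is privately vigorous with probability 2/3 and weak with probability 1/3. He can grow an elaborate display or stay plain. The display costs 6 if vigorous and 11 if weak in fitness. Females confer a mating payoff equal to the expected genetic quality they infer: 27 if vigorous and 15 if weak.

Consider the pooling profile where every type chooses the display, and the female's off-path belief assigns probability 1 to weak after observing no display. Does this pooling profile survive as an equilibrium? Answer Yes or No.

No

On path, the female holds the prior and pays 2/3·27 + 1/3·15 = 23. Off path (no display), believing weak, it pays 15.
vigorous: the display nets 23 − 6 = 17; no display nets 15. vigorous stays.
weak: the display nets 23 − 11 = 12; no display nets 15. weak would deviate.
A type deviates, so pooling fails.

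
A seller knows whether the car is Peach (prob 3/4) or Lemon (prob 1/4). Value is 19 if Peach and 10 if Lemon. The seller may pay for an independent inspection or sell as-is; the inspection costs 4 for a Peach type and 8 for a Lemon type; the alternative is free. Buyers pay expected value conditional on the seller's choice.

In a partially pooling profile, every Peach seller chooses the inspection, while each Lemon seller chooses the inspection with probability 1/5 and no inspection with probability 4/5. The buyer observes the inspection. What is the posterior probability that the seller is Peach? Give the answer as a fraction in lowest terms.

P(the inspection) = (3/4)·1 + (1/4)·(1/5) = 4/5.
By Bayes' rule, P(Peach | the inspection) = (3/4) / (4/5) = 15/16.

15/16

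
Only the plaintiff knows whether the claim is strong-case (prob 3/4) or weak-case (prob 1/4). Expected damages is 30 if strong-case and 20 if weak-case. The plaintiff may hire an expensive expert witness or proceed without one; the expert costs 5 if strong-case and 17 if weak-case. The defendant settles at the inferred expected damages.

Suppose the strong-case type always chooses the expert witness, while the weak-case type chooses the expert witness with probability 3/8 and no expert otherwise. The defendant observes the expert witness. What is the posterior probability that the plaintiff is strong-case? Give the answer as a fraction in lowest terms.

8/9

P(the expert witness) = (3/4)·1 + (1/4)·(3/8) = 27/32.
By Bayes' rule, P(strong-case | the expert witness) = (3/4) / (27/32) = 8/9.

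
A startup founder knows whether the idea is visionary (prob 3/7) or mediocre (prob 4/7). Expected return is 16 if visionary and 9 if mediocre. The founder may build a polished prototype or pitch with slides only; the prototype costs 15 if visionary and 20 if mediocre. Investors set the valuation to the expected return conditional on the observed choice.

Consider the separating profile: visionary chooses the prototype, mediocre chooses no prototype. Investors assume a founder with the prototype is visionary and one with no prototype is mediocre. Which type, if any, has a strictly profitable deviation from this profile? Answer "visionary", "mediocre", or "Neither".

The prototype pays 16; no prototype pays 9.
visionary: assigned the prototype, nets 16 − 15 = 1; deviating to no prototype nets 9.
mediocre: assigned no prototype, nets 9; deviating to the prototype nets 16 − 20 = -4.
The visionary type gains 8 by deviating.

visionary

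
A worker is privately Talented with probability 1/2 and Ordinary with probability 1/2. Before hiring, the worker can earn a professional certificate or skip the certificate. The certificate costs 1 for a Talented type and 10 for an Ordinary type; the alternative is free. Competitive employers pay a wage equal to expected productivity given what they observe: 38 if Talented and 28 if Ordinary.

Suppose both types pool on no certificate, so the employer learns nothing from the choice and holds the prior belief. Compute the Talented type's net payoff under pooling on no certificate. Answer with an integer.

33

Pooled wage = 1/2·38 + 1/2·28 = 33.
Talented pays no cost for no certificate, so net payoff = 33.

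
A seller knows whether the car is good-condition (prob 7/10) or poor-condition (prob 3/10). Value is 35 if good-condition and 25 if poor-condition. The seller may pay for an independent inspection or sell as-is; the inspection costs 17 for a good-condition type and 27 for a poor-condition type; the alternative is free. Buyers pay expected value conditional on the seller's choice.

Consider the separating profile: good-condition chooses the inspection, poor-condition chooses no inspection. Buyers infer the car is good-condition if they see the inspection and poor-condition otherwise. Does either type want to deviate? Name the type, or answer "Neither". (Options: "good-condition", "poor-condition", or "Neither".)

The inspection pays 35; no inspection pays 25.
good-condition: assigned the inspection, nets 35 − 17 = 18; deviating to no inspection nets 25.
poor-condition: assigned no inspection, nets 25; deviating to the inspection nets 35 − 27 = 8.
The good-condition type gains 7 by deviating.

good-condition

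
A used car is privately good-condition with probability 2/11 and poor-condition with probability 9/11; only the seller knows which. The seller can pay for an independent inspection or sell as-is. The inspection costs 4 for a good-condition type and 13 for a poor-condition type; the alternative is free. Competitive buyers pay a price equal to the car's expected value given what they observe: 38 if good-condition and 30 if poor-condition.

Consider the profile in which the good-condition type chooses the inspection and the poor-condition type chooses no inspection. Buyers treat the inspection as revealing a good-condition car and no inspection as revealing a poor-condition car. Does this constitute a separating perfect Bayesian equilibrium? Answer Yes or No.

Yes

Under these beliefs, the inspection earns price 38 and no inspection earns price 30.
good-condition: the inspection nets 38 − 4 = 34; no inspection nets 30. good-condition prefers the inspection.
poor-condition: the inspection nets 38 − 13 = 25; no inspection nets 30. poor-condition prefers no inspection.
Neither type deviates, so the separating profile is an equilibrium.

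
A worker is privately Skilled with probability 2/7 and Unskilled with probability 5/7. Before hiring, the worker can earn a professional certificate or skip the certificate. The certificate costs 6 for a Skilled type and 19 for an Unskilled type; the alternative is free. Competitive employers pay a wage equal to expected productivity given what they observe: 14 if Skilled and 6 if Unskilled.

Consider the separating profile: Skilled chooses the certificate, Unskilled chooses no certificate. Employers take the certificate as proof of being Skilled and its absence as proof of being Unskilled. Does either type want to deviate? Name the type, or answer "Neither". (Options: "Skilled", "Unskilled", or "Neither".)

Neither

The certificate pays 14; no certificate pays 6.
Skilled: assigned the certificate, nets 14 − 6 = 8; deviating to no certificate nets 6.
Unskilled: assigned no certificate, nets 6; deviating to the certificate nets 14 − 19 = -5.
Both types strictly prefer their assigned action; no profitable deviation.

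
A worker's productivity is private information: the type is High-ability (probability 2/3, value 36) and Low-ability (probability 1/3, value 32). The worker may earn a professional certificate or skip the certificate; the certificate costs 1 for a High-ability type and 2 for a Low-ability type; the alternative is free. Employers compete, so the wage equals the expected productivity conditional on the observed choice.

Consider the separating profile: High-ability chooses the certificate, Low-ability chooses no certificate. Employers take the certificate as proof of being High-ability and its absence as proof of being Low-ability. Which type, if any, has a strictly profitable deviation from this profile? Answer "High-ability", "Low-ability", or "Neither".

Low-ability

The certificate pays 36; no certificate pays 32.
High-ability: assigned the certificate, nets 36 − 1 = 35; deviating to no certificate nets 32.
Low-ability: assigned no certificate, nets 32; deviating to the certificate nets 36 − 2 = 34.
The Low-ability type gains 2 by deviating.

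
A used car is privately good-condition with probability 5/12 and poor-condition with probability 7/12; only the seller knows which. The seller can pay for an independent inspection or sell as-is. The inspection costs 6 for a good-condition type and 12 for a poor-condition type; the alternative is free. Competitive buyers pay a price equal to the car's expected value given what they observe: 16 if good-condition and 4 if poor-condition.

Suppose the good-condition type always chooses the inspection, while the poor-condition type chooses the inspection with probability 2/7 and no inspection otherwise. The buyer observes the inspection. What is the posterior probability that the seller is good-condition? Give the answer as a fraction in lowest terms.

5/7

P(the inspection) = (5/12)·1 + (7/12)·(2/7) = 7/12.
By Bayes' rule, P(good-condition | the inspection) = (5/12) / (7/12) = 5/7.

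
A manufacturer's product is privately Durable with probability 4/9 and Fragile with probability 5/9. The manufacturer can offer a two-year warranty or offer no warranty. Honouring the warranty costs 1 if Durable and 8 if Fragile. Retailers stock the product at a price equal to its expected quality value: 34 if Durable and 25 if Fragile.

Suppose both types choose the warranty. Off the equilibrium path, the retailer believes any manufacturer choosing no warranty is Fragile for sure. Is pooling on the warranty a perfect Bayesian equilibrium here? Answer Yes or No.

On path, the retailer holds the prior and pays 4/9·34 + 5/9·25 = 29. Off path (no warranty), believing Fragile, it pays 25.
Durable: the warranty nets 29 − 1 = 28; no warranty nets 25. Durable stays.
Fragile: the warranty nets 29 − 8 = 21; no warranty nets 25. Fragile would deviate.
A type deviates, so pooling fails.

No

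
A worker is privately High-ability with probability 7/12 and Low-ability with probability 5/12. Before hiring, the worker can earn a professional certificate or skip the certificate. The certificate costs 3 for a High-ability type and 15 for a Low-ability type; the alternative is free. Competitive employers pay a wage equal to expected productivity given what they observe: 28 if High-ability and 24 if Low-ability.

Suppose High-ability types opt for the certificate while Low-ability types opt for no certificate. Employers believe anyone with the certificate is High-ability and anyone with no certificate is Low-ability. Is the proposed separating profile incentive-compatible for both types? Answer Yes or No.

Under these beliefs, the certificate earns wage 28 and no certificate earns wage 24.
High-ability: the certificate nets 28 − 3 = 25; no certificate nets 24. High-ability prefers the certificate.
Low-ability: the certificate nets 28 − 15 = 13; no certificate nets 24. Low-ability prefers no certificate.
Neither type deviates, so the separating profile is an equilibrium.

Yes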